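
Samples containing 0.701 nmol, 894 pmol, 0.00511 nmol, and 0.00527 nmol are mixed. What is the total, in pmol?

1605.38 pmol

In pmol:
  0.701 nmol = 0.701 × 10^3 pmol = 701
  894 pmol → 894
  0.00511 nmol = 0.00511 × 10^3 pmol = 5.11
  0.00527 nmol = 0.00527 × 10^3 pmol = 5.27
Sum: 701 + 894 + 5.11 + 5.27 = 1605.38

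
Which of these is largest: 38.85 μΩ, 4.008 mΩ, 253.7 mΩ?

38.85 μΩ = 0.00003885 Ω
4.008 mΩ = 0.004008 Ω
253.7 mΩ = 0.2537 Ω

253.7 mΩ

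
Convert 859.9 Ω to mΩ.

859900 mΩ

(no prefix) = 1e0, milli = 1e-3; factor is 1e3.
859.9 × 1e3 = 859900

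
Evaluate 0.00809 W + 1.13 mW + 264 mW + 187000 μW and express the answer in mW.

460.22 mW

In mW:
  0.00809 W = 0.00809 × 10³ mW = 8.09
  1.13 mW → 1.13
  264 mW → 264
  187000 μW = 187000 × 10⁻³ mW = 187
Sum: 8.09 + 1.13 + 264 + 187 = 460.22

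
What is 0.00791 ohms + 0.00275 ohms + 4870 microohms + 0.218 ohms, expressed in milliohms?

In milliohms:
  0.00791 ohms = 0.00791e3 milliohms = 7.91
  0.00275 ohms = 0.00275e3 milliohms = 2.75
  4870 microohms = 4870e-3 milliohms = 4.87
  0.218 ohms = 0.218e3 milliohms = 218
Sum: 7.91 + 2.75 + 4.87 + 218 = 233.53

233.53 milliohms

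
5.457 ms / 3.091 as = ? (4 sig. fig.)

1765000000000000

(5.457e-3) / (3.091e-18) = 1.7654e15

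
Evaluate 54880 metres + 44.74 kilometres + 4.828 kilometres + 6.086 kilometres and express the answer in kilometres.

110.534 kilometres

In kilometres:
  54880 metres = 54880 × 10^-3 kilometres = 54.88
  44.74 kilometres → 44.74
  4.828 kilometres → 4.828
  6.086 kilometres → 6.086
Sum: 54.88 + 44.74 + 4.828 + 6.086 = 110.534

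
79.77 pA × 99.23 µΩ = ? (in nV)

79.77e-12 × 99.23e-6 = 7915.5771e-18 V

0.0000079155771 nV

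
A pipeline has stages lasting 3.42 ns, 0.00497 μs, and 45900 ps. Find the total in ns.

54.29 ns

In ns:
  3.42 ns → 3.42
  0.00497 μs = 0.00497 × 10³ ns = 4.97
  45900 ps = 45900 × 10⁻³ ns = 45.9
Sum: 3.42 + 4.97 + 45.9 = 54.29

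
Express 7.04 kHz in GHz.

0.00000704 GHz

kilo = 10³, giga = 10⁹; factor is 10⁻⁶.
7.04 × 10⁻⁶ = 0.00000704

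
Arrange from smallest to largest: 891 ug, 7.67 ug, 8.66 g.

7.67 ug < 891 ug < 8.66 g

891 ug = 0.000891 g
7.67 ug = 0.00000767 g
8.66 g = 8.66 g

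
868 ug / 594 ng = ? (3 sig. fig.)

1460

(868 × 10^-6) / (594 × 10^-9) = 1.461 × 10^3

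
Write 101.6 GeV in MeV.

101600 MeV

giga = 10⁹, mega = 10⁶; factor is 10³.
101.6 × 10³ = 101600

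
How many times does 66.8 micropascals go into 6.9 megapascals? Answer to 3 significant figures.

(6.9e6) / (66.8e-6) = 0.1033e12

103000000000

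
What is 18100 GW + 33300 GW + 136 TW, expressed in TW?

187.4 TW

In TW:
  18100 GW = 18100e-3 TW = 18.1
  33300 GW = 33300e-3 TW = 33.3
  136 TW → 136
Sum: 18.1 + 33.3 + 136 = 187.4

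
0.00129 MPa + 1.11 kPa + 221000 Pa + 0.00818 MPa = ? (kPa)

In kPa:
  0.00129 MPa = 0.00129 × 10³ kPa = 1.29
  1.11 kPa → 1.11
  221000 Pa = 221000 × 10⁻³ kPa = 221
  0.00818 MPa = 0.00818 × 10³ kPa = 8.18
Sum: 1.29 + 1.11 + 221 + 8.18 = 231.58

231.58 kPa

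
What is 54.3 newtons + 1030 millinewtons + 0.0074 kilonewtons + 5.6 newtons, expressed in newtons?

In newtons:
  54.3 newtons → 54.3
  1030 millinewtons = 1030 × 10^-3 newtons = 1.03
  0.0074 kilonewtons = 0.0074 × 10^3 newtons = 7.4
  5.6 newtons → 5.6
Sum: 54.3 + 1.03 + 7.4 + 5.6 = 68.33

68.33 newtons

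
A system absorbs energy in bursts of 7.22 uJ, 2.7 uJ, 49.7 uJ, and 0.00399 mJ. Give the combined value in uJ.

In uJ:
  7.22 uJ → 7.22
  2.7 uJ → 2.7
  49.7 uJ → 49.7
  0.00399 mJ = 0.00399e3 uJ = 3.99
Sum: 7.22 + 2.7 + 49.7 + 3.99 = 63.61

63.61 uJ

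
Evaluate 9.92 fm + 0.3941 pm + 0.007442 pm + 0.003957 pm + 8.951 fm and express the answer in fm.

In fm:
  9.92 fm → 9.92
  0.3941 pm = 0.3941e3 fm = 394.1
  0.007442 pm = 0.007442e3 fm = 7.442
  0.003957 pm = 0.003957e3 fm = 3.957
  8.951 fm → 8.951
Sum: 9.92 + 394.1 + 7.442 + 3.957 + 8.951 = 424.37

424.37 fm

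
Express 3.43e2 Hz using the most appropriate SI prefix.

343 Hz

= 343 Hz; mantissa already in [1, 1000).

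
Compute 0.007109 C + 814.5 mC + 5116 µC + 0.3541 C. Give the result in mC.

1180.825 mC

In mC:
  0.007109 C = 0.007109e3 mC = 7.109
  814.5 mC → 814.5
  5116 µC = 5116e-3 mC = 5.116
  0.3541 C = 0.3541e3 mC = 354.1
Sum: 7.109 + 814.5 + 5.116 + 354.1 = 1180.825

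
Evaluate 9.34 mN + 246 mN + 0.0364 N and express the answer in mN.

In mN:
  9.34 mN → 9.34
  246 mN → 246
  0.0364 N = 0.0364 × 10^3 mN = 36.4
Sum: 9.34 + 246 + 36.4 = 291.74

291.74 mN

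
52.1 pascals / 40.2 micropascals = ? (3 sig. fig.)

(52.1) / (40.2 × 10^-6) = 1.296 × 10^6

1300000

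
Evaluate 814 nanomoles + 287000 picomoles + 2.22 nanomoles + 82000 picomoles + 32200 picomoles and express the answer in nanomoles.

In nanomoles:
  814 nanomoles → 814
  287000 picomoles = 287000 × 10⁻³ nanomoles = 287
  2.22 nanomoles → 2.22
  82000 picomoles = 82000 × 10⁻³ nanomoles = 82
  32200 picomoles = 32200 × 10⁻³ nanomoles = 32.2
Sum: 814 + 287 + 2.22 + 82 + 32.2 = 1217.42

1217.42 nanomoles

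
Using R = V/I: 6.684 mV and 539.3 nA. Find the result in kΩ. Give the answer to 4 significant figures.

12.39 kΩ

(6.684e-3) / (539.3e-9) = 0.0123938e6 Ω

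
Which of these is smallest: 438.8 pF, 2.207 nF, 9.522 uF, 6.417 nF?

438.8 pF

438.8 pF = 0.0000000004388 F
2.207 nF = 0.000000002207 F
9.522 uF = 0.000009522 F
6.417 nF = 0.000000006417 F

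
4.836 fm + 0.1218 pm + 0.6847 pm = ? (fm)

In fm:
  4.836 fm → 4.836
  0.1218 pm = 0.1218 × 10^3 fm = 121.8
  0.6847 pm = 0.6847 × 10^3 fm = 684.7
Sum: 4.836 + 121.8 + 684.7 = 811.336

811.336 fm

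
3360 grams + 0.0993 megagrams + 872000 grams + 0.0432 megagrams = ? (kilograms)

In kilograms:
  3360 grams = 3360 × 10⁻³ kilograms = 3.36
  0.0993 megagrams = 0.0993 × 10³ kilograms = 99.3
  872000 grams = 872000 × 10⁻³ kilograms = 872
  0.0432 megagrams = 0.0432 × 10³ kilograms = 43.2
Sum: 3.36 + 99.3 + 872 + 43.2 = 1017.86

1017.86 kilograms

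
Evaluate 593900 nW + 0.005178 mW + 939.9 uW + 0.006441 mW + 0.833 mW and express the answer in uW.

In uW:
  593900 nW = 593900e-3 uW = 593.9
  0.005178 mW = 0.005178e3 uW = 5.178
  939.9 uW → 939.9
  0.006441 mW = 0.006441e3 uW = 6.441
  0.833 mW = 0.833e3 uW = 833
Sum: 593.9 + 5.178 + 939.9 + 6.441 + 833 = 2378.419

2378.419 uW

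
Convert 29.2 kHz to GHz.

0.0000292 GHz

kilo = 1e3, giga = 1e9; factor is 1e-6.
29.2 × 1e-6 = 0.0000292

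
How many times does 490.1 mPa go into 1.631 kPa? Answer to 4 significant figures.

(1.631 × 10^3) / (490.1 × 10^-3) = 0.0033279 × 10^6

3328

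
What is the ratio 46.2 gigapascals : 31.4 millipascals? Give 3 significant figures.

(46.2 × 10⁹) / (31.4 × 10⁻³) = 1.471 × 10¹²

1470000000000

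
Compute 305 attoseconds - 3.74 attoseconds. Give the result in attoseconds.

301.26 attoseconds

In attoseconds:
  305 attoseconds → 305
  3.74 attoseconds → 3.74
Difference: 305 - 3.74 = 301.26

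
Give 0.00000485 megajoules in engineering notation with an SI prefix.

4.85 joules

= 4.85 joules; mantissa already in [1, 1000).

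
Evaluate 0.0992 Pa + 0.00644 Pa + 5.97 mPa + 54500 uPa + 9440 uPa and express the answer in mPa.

175.55 mPa

In mPa:
  0.0992 Pa = 0.0992 × 10^3 mPa = 99.2
  0.00644 Pa = 0.00644 × 10^3 mPa = 6.44
  5.97 mPa → 5.97
  54500 uPa = 54500 × 10^-3 mPa = 54.5
  9440 uPa = 9440 × 10^-3 mPa = 9.44
Sum: 99.2 + 6.44 + 5.97 + 54.5 + 9.44 = 175.55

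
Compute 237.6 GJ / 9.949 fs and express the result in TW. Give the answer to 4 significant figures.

23880000000000 TW

(237.6 × 10⁹) / (9.949 × 10⁻¹⁵) = 23.8818 × 10²⁴ W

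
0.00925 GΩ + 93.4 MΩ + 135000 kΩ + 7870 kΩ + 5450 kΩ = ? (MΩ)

In MΩ:
  0.00925 GΩ = 0.00925 × 10^3 MΩ = 9.25
  93.4 MΩ → 93.4
  135000 kΩ = 135000 × 10^-3 MΩ = 135
  7870 kΩ = 7870 × 10^-3 MΩ = 7.87
  5450 kΩ = 5450 × 10^-3 MΩ = 5.45
Sum: 9.25 + 93.4 + 135 + 7.87 + 5.45 = 250.97

250.97 MΩ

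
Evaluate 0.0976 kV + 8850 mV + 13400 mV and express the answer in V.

In V:
  0.0976 kV = 0.0976 × 10³ V = 97.6
  8850 mV = 8850 × 10⁻³ V = 8.85
  13400 mV = 13400 × 10⁻³ V = 13.4
Sum: 97.6 + 8.85 + 13.4 = 119.85

119.85 V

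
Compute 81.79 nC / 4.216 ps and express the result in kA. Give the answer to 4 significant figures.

19.40 kA

(81.79 × 10⁻⁹) / (4.216 × 10⁻¹²) = 19.3999 × 10³ A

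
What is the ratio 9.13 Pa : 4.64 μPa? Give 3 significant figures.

(9.13) / (4.64 × 10^-6) = 1.968 × 10^6

1970000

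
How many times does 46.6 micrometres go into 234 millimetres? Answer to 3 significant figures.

(234e-3) / (46.6e-6) = 5.021e3

5020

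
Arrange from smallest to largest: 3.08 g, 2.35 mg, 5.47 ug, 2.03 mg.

5.47 ug < 2.03 mg < 2.35 mg < 3.08 g

3.08 g = 3.08 g
2.35 mg = 0.00235 g
5.47 ug = 0.00000547 g
2.03 mg = 0.00203 g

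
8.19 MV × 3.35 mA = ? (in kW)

27.4365 kW

8.19 × 10^6 × 3.35 × 10^-3 = 27.4365 × 10^3 W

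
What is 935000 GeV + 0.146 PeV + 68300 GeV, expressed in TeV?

In TeV:
  935000 GeV = 935000 × 10^-3 TeV = 935
  0.146 PeV = 0.146 × 10^3 TeV = 146
  68300 GeV = 68300 × 10^-3 TeV = 68.3
Sum: 935 + 146 + 68.3 = 1149.3

1149.3 TeV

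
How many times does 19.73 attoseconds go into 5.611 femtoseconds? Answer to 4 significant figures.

284.4

(5.611 × 10⁻¹⁵) / (19.73 × 10⁻¹⁸) = 0.28439 × 10³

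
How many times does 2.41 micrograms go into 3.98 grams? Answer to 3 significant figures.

(3.98) / (2.41 × 10^-6) = 1.651 × 10^6

1650000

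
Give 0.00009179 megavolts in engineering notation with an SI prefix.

= 91.79 volts; mantissa already in [1, 1000).

91.79 volts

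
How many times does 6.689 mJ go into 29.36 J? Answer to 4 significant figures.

4389

(29.36) / (6.689 × 10⁻³) = 4.3893 × 10³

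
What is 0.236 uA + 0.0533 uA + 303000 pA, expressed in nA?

592.3 nA

In nA:
  0.236 uA = 0.236 × 10³ nA = 236
  0.0533 uA = 0.0533 × 10³ nA = 53.3
  303000 pA = 303000 × 10⁻³ nA = 303
Sum: 236 + 53.3 + 303 = 592.3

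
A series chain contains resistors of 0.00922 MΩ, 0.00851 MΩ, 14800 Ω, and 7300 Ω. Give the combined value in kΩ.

In kΩ:
  0.00922 MΩ = 0.00922 × 10^3 kΩ = 9.22
  0.00851 MΩ = 0.00851 × 10^3 kΩ = 8.51
  14800 Ω = 14800 × 10^-3 kΩ = 14.8
  7300 Ω = 7300 × 10^-3 kΩ = 7.3
Sum: 9.22 + 8.51 + 14.8 + 7.3 = 39.83

39.83 kΩ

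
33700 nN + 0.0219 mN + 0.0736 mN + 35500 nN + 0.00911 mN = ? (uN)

In uN:
  33700 nN = 33700 × 10^-3 uN = 33.7
  0.0219 mN = 0.0219 × 10^3 uN = 21.9
  0.0736 mN = 0.0736 × 10^3 uN = 73.6
  35500 nN = 35500 × 10^-3 uN = 35.5
  0.00911 mN = 0.00911 × 10^3 uN = 9.11
Sum: 33.7 + 21.9 + 73.6 + 35.5 + 9.11 = 173.81

173.81 uN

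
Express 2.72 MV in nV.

mega = 10^6, nano = 10^-9; factor is 10^15.
2.72 × 10^15 = 2720000000000000

2720000000000000 nV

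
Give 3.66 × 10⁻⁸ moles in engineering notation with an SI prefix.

= 36.6 × 10⁻⁹ moles; 10⁻⁹ is nano.

36.6 nanomoles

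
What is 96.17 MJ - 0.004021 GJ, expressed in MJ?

In MJ:
  96.17 MJ → 96.17
  0.004021 GJ = 0.004021 × 10³ MJ = 4.021
Difference: 96.17 - 4.021 = 92.149

92.149 MJ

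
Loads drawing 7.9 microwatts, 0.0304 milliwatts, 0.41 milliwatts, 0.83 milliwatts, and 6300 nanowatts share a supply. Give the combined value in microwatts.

In microwatts:
  7.9 microwatts → 7.9
  0.0304 milliwatts = 0.0304 × 10³ microwatts = 30.4
  0.41 milliwatts = 0.41 × 10³ microwatts = 410
  0.83 milliwatts = 0.83 × 10³ microwatts = 830
  6300 nanowatts = 6300 × 10⁻³ microwatts = 6.3
Sum: 7.9 + 30.4 + 410 + 830 + 6.3 = 1284.6

1284.6 microwatts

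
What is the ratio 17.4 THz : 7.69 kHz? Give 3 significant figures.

(17.4 × 10^12) / (7.69 × 10^3) = 2.263 × 10^9

2260000000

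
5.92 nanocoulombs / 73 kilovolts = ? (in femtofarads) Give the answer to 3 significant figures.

81.1 femtofarads

(5.92 × 10^-9) / (73 × 10^3) = 0.081096 × 10^-12 F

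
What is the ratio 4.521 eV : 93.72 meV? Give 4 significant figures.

48.24

(4.521) / (93.72e-3) = 0.048239e3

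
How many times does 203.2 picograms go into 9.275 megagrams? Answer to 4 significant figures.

45640000000000000

(9.275 × 10^6) / (203.2 × 10^-12) = 0.045645 × 10^18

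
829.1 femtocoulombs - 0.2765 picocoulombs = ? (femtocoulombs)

In femtocoulombs:
  829.1 femtocoulombs → 829.1
  0.2765 picocoulombs = 0.2765 × 10^3 femtocoulombs = 276.5
Difference: 829.1 - 276.5 = 552.6

552.6 femtocoulombs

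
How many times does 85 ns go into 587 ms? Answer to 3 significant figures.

(587 × 10^-3) / (85 × 10^-9) = 6.906 × 10^6

6910000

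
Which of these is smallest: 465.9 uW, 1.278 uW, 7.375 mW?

465.9 uW = 0.0004659 W
1.278 uW = 0.000001278 W
7.375 mW = 0.007375 W

1.278 uW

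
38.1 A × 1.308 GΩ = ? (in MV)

38.1 × 1.308e9 = 49.8348e9 V

49834.8 MV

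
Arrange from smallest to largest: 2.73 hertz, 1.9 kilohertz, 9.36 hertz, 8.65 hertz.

2.73 hertz < 8.65 hertz < 9.36 hertz < 1.9 kilohertz

2.73 hertz = 2.73 hertz
1.9 kilohertz = 1900 hertz
9.36 hertz = 9.36 hertz
8.65 hertz = 8.65 hertz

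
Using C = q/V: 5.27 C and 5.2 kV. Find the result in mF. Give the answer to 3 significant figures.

(5.27) / (5.2 × 10^3) = 1.0135 × 10^-3 F

1.01 mF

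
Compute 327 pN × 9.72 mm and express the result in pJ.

3.17844 pJ

327 × 10⁻¹² × 9.72 × 10⁻³ = 3178.44 × 10⁻¹⁵ J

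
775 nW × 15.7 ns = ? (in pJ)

775e-9 × 15.7e-9 = 12167.5e-18 J

0.0121675 pJ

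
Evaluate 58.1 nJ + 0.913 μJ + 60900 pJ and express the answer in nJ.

In nJ:
  58.1 nJ → 58.1
  0.913 μJ = 0.913 × 10³ nJ = 913
  60900 pJ = 60900 × 10⁻³ nJ = 60.9
Sum: 58.1 + 913 + 60.9 = 1032

1032 nJ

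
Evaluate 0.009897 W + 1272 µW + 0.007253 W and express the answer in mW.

18.422 mW

In mW:
  0.009897 W = 0.009897 × 10^3 mW = 9.897
  1272 µW = 1272 × 10^-3 mW = 1.272
  0.007253 W = 0.007253 × 10^3 mW = 7.253
Sum: 9.897 + 1.272 + 7.253 = 18.422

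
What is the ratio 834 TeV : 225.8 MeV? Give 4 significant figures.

3694000

(834 × 10^12) / (225.8 × 10^6) = 3.6935 × 10^6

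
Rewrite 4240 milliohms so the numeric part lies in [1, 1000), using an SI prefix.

= 4.24 ohms; mantissa already in [1, 1000).

4.24 ohms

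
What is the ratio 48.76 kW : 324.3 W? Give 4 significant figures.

150.4

(48.76 × 10^3) / (324.3) = 0.15035 × 10^3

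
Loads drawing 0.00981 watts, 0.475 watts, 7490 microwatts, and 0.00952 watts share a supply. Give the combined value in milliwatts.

In milliwatts:
  0.00981 watts = 0.00981 × 10^3 milliwatts = 9.81
  0.475 watts = 0.475 × 10^3 milliwatts = 475
  7490 microwatts = 7490 × 10^-3 milliwatts = 7.49
  0.00952 watts = 0.00952 × 10^3 milliwatts = 9.52
Sum: 9.81 + 475 + 7.49 + 9.52 = 501.82

501.82 milliwatts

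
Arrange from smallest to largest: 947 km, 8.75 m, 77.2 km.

8.75 m < 77.2 km < 947 km

947 km = 947000 m
8.75 m = 8.75 m
77.2 km = 77200 m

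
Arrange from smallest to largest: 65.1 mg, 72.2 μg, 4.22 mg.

72.2 μg < 4.22 mg < 65.1 mg

65.1 mg = 0.0651 g
72.2 μg = 0.0000722 g
4.22 mg = 0.00422 g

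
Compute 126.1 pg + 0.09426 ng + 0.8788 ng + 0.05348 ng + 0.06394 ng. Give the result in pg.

1216.58 pg

In pg:
  126.1 pg → 126.1
  0.09426 ng = 0.09426e3 pg = 94.26
  0.8788 ng = 0.8788e3 pg = 878.8
  0.05348 ng = 0.05348e3 pg = 53.48
  0.06394 ng = 0.06394e3 pg = 63.94
Sum: 126.1 + 94.26 + 878.8 + 53.48 + 63.94 = 1216.58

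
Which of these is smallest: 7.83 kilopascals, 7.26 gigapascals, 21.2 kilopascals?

7.83 kilopascals = 7830 pascals
7.26 gigapascals = 7260000000 pascals
21.2 kilopascals = 21200 pascals

7.83 kilopascals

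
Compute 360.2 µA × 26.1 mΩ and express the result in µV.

360.2 × 10^-6 × 26.1 × 10^-3 = 9401.22 × 10^-9 V

9.40122 µV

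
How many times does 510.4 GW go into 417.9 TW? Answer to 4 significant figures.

(417.9 × 10¹²) / (510.4 × 10⁹) = 0.81877 × 10³

818.8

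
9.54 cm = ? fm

centi = 1e-2, femto = 1e-15; factor is 1e13.
9.54 × 1e13 = 95400000000000

95400000000000 fm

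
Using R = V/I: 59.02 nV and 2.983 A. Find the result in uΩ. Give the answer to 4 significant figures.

(59.02 × 10^-9) / (2.983) = 19.7855 × 10^-9 Ω

0.01979 uΩ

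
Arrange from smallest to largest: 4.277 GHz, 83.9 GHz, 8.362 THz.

4.277 GHz = 4277000000 Hz
83.9 GHz = 83900000000 Hz
8.362 THz = 8362000000000 Hz

4.277 GHz < 83.9 GHz < 8.362 THz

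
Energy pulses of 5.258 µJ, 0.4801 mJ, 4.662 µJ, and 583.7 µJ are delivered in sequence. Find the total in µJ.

In µJ:
  5.258 µJ → 5.258
  0.4801 mJ = 0.4801e3 µJ = 480.1
  4.662 µJ → 4.662
  583.7 µJ → 583.7
Sum: 5.258 + 480.1 + 4.662 + 583.7 = 1073.72

1073.72 µJ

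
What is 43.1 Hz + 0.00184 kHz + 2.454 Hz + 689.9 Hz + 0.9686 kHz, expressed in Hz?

1705.894 Hz

In Hz:
  43.1 Hz → 43.1
  0.00184 kHz = 0.00184 × 10³ Hz = 1.84
  2.454 Hz → 2.454
  689.9 Hz → 689.9
  0.9686 kHz = 0.9686 × 10³ Hz = 968.6
Sum: 43.1 + 1.84 + 2.454 + 689.9 + 968.6 = 1705.894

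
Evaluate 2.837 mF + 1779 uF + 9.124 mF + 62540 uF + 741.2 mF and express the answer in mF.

In mF:
  2.837 mF → 2.837
  1779 uF = 1779 × 10⁻³ mF = 1.779
  9.124 mF → 9.124
  62540 uF = 62540 × 10⁻³ mF = 62.54
  741.2 mF → 741.2
Sum: 2.837 + 1.779 + 9.124 + 62.54 + 741.2 = 817.48

817.48 mF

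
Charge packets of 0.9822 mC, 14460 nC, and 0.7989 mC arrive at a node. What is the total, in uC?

1795.56 uC

In uC:
  0.9822 mC = 0.9822e3 uC = 982.2
  14460 nC = 14460e-3 uC = 14.46
  0.7989 mC = 0.7989e3 uC = 798.9
Sum: 982.2 + 14.46 + 798.9 = 1795.56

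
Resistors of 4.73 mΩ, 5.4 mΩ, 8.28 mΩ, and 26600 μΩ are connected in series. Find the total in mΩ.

45.01 mΩ

In mΩ:
  4.73 mΩ → 4.73
  5.4 mΩ → 5.4
  8.28 mΩ → 8.28
  26600 μΩ = 26600 × 10⁻³ mΩ = 26.6
Sum: 4.73 + 5.4 + 8.28 + 26.6 = 45.01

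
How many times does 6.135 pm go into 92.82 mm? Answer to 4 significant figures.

(92.82e-3) / (6.135e-12) = 15.13e9

15130000000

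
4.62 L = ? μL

(no prefix) = 1e0, micro = 1e-6; factor is 1e6.
4.62 × 1e6 = 4620000

4620000 μL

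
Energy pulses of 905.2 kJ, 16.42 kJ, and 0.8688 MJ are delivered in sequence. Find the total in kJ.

1790.42 kJ

In kJ:
  905.2 kJ → 905.2
  16.42 kJ → 16.42
  0.8688 MJ = 0.8688 × 10³ kJ = 868.8
Sum: 905.2 + 16.42 + 868.8 = 1790.42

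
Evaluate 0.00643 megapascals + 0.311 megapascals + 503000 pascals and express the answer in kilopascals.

In kilopascals:
  0.00643 megapascals = 0.00643 × 10³ kilopascals = 6.43
  0.311 megapascals = 0.311 × 10³ kilopascals = 311
  503000 pascals = 503000 × 10⁻³ kilopascals = 503
Sum: 6.43 + 311 + 503 = 820.43

820.43 kilopascals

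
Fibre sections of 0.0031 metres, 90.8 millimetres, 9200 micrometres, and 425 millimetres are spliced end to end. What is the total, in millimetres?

528.1 millimetres

In millimetres:
  0.0031 metres = 0.0031e3 millimetres = 3.1
  90.8 millimetres → 90.8
  9200 micrometres = 9200e-3 millimetres = 9.2
  425 millimetres → 425
Sum: 3.1 + 90.8 + 9.2 + 425 = 528.1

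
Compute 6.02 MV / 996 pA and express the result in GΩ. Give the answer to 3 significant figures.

6040000 GΩ

(6.02 × 10^6) / (996 × 10^-12) = 0.0060442 × 10^18 Ω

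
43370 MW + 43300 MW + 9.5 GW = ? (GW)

96.17 GW

In GW:
  43370 MW = 43370 × 10⁻³ GW = 43.37
  43300 MW = 43300 × 10⁻³ GW = 43.3
  9.5 GW → 9.5
Sum: 43.37 + 43.3 + 9.5 = 96.17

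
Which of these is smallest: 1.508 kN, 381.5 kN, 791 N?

791 N

1.508 kN = 1508 N
381.5 kN = 381500 N
791 N = 791 N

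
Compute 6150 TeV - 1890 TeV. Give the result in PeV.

4.26 PeV

In PeV:
  6150 TeV = 6150 × 10⁻³ PeV = 6.15
  1890 TeV = 1890 × 10⁻³ PeV = 1.89
Difference: 6.15 - 1.89 = 4.26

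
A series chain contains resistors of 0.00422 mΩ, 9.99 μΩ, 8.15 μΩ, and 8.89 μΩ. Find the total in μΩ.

31.25 μΩ

In μΩ:
  0.00422 mΩ = 0.00422 × 10³ μΩ = 4.22
  9.99 μΩ → 9.99
  8.15 μΩ → 8.15
  8.89 μΩ → 8.89
Sum: 4.22 + 9.99 + 8.15 + 8.89 = 31.25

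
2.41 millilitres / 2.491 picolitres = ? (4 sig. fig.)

967500000

(2.41 × 10⁻³) / (2.491 × 10⁻¹²) = 0.96748 × 10⁹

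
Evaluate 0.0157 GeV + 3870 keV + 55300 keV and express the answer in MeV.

74.87 MeV

In MeV:
  0.0157 GeV = 0.0157 × 10^3 MeV = 15.7
  3870 keV = 3870 × 10^-3 MeV = 3.87
  55300 keV = 55300 × 10^-3 MeV = 55.3
Sum: 15.7 + 3.87 + 55.3 = 74.87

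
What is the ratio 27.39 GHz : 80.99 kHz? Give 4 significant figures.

(27.39 × 10⁹) / (80.99 × 10³) = 0.33819 × 10⁶

338200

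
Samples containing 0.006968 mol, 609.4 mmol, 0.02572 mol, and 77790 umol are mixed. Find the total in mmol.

In mmol:
  0.006968 mol = 0.006968 × 10³ mmol = 6.968
  609.4 mmol → 609.4
  0.02572 mol = 0.02572 × 10³ mmol = 25.72
  77790 umol = 77790 × 10⁻³ mmol = 77.79
Sum: 6.968 + 609.4 + 25.72 + 77.79 = 719.878

719.878 mmol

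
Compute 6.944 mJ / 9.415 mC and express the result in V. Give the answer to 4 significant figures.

0.7375 V

(6.944 × 10^-3) / (9.415 × 10^-3) = 0.737546 V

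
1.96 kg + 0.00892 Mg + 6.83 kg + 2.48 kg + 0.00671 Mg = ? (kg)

In kg:
  1.96 kg → 1.96
  0.00892 Mg = 0.00892e3 kg = 8.92
  6.83 kg → 6.83
  2.48 kg → 2.48
  0.00671 Mg = 0.00671e3 kg = 6.71
Sum: 1.96 + 8.92 + 6.83 + 2.48 + 6.71 = 26.9

26.9 kg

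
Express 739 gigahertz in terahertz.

giga = 10^9, tera = 10^12; factor is 10^-3.
739 × 10^-3 = 0.739

0.739 terahertz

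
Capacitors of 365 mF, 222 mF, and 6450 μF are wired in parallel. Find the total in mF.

593.45 mF

In mF:
  365 mF → 365
  222 mF → 222
  6450 μF = 6450 × 10⁻³ mF = 6.45
Sum: 365 + 222 + 6.45 = 593.45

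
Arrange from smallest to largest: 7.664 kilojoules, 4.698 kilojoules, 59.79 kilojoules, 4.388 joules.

4.388 joules < 4.698 kilojoules < 7.664 kilojoules < 59.79 kilojoules

7.664 kilojoules = 7664 joules
4.698 kilojoules = 4698 joules
59.79 kilojoules = 59790 joules
4.388 joules = 4.388 joules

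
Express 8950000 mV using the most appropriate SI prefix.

8.95 kV

= 8.95 × 10³ V; 10³ is kilo.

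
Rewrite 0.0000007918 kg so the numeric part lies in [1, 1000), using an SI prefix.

= 791.8 × 10^-6 g; 10^-6 is micro.

791.8 μg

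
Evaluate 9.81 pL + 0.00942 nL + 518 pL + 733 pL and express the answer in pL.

1270.23 pL

In pL:
  9.81 pL → 9.81
  0.00942 nL = 0.00942 × 10³ pL = 9.42
  518 pL → 518
  733 pL → 733
Sum: 9.81 + 9.42 + 518 + 733 = 1270.23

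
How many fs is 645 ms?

milli = 10⁻³, femto = 10⁻¹⁵; factor is 10¹².
645 × 10¹² = 645000000000000

645000000000000 fs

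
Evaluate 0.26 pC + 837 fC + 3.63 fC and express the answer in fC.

In fC:
  0.26 pC = 0.26e3 fC = 260
  837 fC → 837
  3.63 fC → 3.63
Sum: 260 + 837 + 3.63 = 1100.63

1100.63 fC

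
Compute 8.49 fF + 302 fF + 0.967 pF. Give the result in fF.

1277.49 fF

In fF:
  8.49 fF → 8.49
  302 fF → 302
  0.967 pF = 0.967 × 10³ fF = 967
Sum: 8.49 + 302 + 967 = 1277.49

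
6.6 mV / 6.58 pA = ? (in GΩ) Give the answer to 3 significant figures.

(6.6e-3) / (6.58e-12) = 1.003e9 Ω

1.00 GΩ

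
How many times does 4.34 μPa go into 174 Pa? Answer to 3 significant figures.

40100000

(174) / (4.34e-6) = 40.09e6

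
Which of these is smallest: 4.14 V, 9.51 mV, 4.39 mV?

4.14 V = 4.14 V
9.51 mV = 0.00951 V
4.39 mV = 0.00439 V

4.39 mV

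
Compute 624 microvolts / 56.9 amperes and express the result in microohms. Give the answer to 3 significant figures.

11.0 microohms

(624 × 10⁻⁶) / (56.9) = 10.967 × 10⁻⁶ Ω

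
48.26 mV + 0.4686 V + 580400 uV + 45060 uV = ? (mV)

1142.32 mV

In mV:
  48.26 mV → 48.26
  0.4686 V = 0.4686e3 mV = 468.6
  580400 uV = 580400e-3 mV = 580.4
  45060 uV = 45060e-3 mV = 45.06
Sum: 48.26 + 468.6 + 580.4 + 45.06 = 1142.32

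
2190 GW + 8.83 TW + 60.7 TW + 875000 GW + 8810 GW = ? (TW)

In TW:
  2190 GW = 2190e-3 TW = 2.19
  8.83 TW → 8.83
  60.7 TW → 60.7
  875000 GW = 875000e-3 TW = 875
  8810 GW = 8810e-3 TW = 8.81
Sum: 2.19 + 8.83 + 60.7 + 875 + 8.81 = 955.53

955.53 TW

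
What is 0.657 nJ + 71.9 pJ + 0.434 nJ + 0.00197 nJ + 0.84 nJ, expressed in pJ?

2004.87 pJ

In pJ:
  0.657 nJ = 0.657 × 10^3 pJ = 657
  71.9 pJ → 71.9
  0.434 nJ = 0.434 × 10^3 pJ = 434
  0.00197 nJ = 0.00197 × 10^3 pJ = 1.97
  0.84 nJ = 0.84 × 10^3 pJ = 840
Sum: 657 + 71.9 + 434 + 1.97 + 840 = 2004.87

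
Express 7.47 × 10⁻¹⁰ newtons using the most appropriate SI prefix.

= 747 × 10⁻¹² newtons; 10⁻¹² is pico.

747 piconewtons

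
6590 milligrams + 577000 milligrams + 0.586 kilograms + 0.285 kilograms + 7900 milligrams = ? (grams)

1462.49 grams

In grams:
  6590 milligrams = 6590 × 10^-3 grams = 6.59
  577000 milligrams = 577000 × 10^-3 grams = 577
  0.586 kilograms = 0.586 × 10^3 grams = 586
  0.285 kilograms = 0.285 × 10^3 grams = 285
  7900 milligrams = 7900 × 10^-3 grams = 7.9
Sum: 6.59 + 577 + 586 + 285 + 7.9 = 1462.49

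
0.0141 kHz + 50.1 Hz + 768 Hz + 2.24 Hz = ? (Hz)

In Hz:
  0.0141 kHz = 0.0141 × 10^3 Hz = 14.1
  50.1 Hz → 50.1
  768 Hz → 768
  2.24 Hz → 2.24
Sum: 14.1 + 50.1 + 768 + 2.24 = 834.44

834.44 Hz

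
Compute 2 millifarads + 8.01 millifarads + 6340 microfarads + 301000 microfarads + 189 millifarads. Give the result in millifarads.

506.35 millifarads

In millifarads:
  2 millifarads → 2
  8.01 millifarads → 8.01
  6340 microfarads = 6340 × 10^-3 millifarads = 6.34
  301000 microfarads = 301000 × 10^-3 millifarads = 301
  189 millifarads → 189
Sum: 2 + 8.01 + 6.34 + 301 + 189 = 506.35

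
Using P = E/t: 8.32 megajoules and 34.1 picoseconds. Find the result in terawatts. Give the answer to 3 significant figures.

244000 terawatts

(8.32 × 10⁶) / (34.1 × 10⁻¹²) = 0.24399 × 10¹⁸ W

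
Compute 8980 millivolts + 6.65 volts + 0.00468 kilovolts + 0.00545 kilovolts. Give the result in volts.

In volts:
  8980 millivolts = 8980 × 10⁻³ volts = 8.98
  6.65 volts → 6.65
  0.00468 kilovolts = 0.00468 × 10³ volts = 4.68
  0.00545 kilovolts = 0.00545 × 10³ volts = 5.45
Sum: 8.98 + 6.65 + 4.68 + 5.45 = 25.76

25.76 volts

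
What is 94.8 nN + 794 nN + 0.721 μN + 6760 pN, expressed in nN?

1616.56 nN

In nN:
  94.8 nN → 94.8
  794 nN → 794
  0.721 μN = 0.721e3 nN = 721
  6760 pN = 6760e-3 nN = 6.76
Sum: 94.8 + 794 + 721 + 6.76 = 1616.56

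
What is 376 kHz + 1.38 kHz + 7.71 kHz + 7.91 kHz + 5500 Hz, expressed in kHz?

398.5 kHz

In kHz:
  376 kHz → 376
  1.38 kHz → 1.38
  7.71 kHz → 7.71
  7.91 kHz → 7.91
  5500 Hz = 5500 × 10⁻³ kHz = 5.5
Sum: 376 + 1.38 + 7.71 + 7.91 + 5.5 = 398.5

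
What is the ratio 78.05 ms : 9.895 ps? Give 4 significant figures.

(78.05e-3) / (9.895e-12) = 7.8878e9

7888000000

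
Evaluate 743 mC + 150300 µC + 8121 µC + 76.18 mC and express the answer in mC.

977.601 mC

In mC:
  743 mC → 743
  150300 µC = 150300 × 10^-3 mC = 150.3
  8121 µC = 8121 × 10^-3 mC = 8.121
  76.18 mC → 76.18
Sum: 743 + 150.3 + 8.121 + 76.18 = 977.601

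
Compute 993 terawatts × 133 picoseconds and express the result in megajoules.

993 × 10¹² × 133 × 10⁻¹² = 132069 J

0.132069 megajoules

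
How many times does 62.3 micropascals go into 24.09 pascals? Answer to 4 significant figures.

386700

(24.09) / (62.3 × 10⁻⁶) = 0.38668 × 10⁶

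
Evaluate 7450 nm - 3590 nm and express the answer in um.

In um:
  7450 nm = 7450 × 10⁻³ um = 7.45
  3590 nm = 3590 × 10⁻³ um = 3.59
Difference: 7.45 - 3.59 = 3.86

3.86 um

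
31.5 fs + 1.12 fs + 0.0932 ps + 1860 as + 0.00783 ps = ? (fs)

135.51 fs

In fs:
  31.5 fs → 31.5
  1.12 fs → 1.12
  0.0932 ps = 0.0932 × 10³ fs = 93.2
  1860 as = 1860 × 10⁻³ fs = 1.86
  0.00783 ps = 0.00783 × 10³ fs = 7.83
Sum: 31.5 + 1.12 + 93.2 + 1.86 + 7.83 = 135.51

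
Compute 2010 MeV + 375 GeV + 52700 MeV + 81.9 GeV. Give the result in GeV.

511.61 GeV

In GeV:
  2010 MeV = 2010e-3 GeV = 2.01
  375 GeV → 375
  52700 MeV = 52700e-3 GeV = 52.7
  81.9 GeV → 81.9
Sum: 2.01 + 375 + 52.7 + 81.9 = 511.61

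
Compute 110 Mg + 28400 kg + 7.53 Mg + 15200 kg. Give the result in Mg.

161.13 Mg

In Mg:
  110 Mg → 110
  28400 kg = 28400 × 10^-3 Mg = 28.4
  7.53 Mg → 7.53
  15200 kg = 15200 × 10^-3 Mg = 15.2
Sum: 110 + 28.4 + 7.53 + 15.2 = 161.13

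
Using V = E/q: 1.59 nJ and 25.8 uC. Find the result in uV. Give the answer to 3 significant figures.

61.6 uV

(1.59 × 10^-9) / (25.8 × 10^-6) = 0.061628 × 10^-3 V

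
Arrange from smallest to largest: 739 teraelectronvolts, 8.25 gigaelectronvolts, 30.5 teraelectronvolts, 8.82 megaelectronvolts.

739 teraelectronvolts = 739000000000000 electronvolts
8.25 gigaelectronvolts = 8250000000 electronvolts
30.5 teraelectronvolts = 30500000000000 electronvolts
8.82 megaelectronvolts = 8820000 electronvolts

8.82 megaelectronvolts < 8.25 gigaelectronvolts < 30.5 teraelectronvolts < 739 teraelectronvolts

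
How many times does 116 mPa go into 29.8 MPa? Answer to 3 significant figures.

257000000

(29.8e6) / (116e-3) = 0.2569e9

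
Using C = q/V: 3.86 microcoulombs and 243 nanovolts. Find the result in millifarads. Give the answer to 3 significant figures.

(3.86 × 10⁻⁶) / (243 × 10⁻⁹) = 0.015885 × 10³ F

15900 millifarads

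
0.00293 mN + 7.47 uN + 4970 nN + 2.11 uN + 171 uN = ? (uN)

In uN:
  0.00293 mN = 0.00293 × 10³ uN = 2.93
  7.47 uN → 7.47
  4970 nN = 4970 × 10⁻³ uN = 4.97
  2.11 uN → 2.11
  171 uN → 171
Sum: 2.93 + 7.47 + 4.97 + 2.11 + 171 = 188.48

188.48 uN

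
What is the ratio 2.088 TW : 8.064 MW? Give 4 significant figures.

(2.088 × 10^12) / (8.064 × 10^6) = 0.25893 × 10^6

258900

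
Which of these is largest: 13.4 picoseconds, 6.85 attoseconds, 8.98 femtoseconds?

13.4 picoseconds = 0.0000000000134 seconds
6.85 attoseconds = 0.00000000000000000685 seconds
8.98 femtoseconds = 0.00000000000000898 seconds

13.4 picoseconds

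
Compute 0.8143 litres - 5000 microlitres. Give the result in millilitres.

In millilitres:
  0.8143 litres = 0.8143 × 10³ millilitres = 814.3
  5000 microlitres = 5000 × 10⁻³ millilitres = 5
Difference: 814.3 - 5 = 809.3

809.3 millilitres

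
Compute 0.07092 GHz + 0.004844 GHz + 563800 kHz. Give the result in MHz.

639.564 MHz

In MHz:
  0.07092 GHz = 0.07092 × 10^3 MHz = 70.92
  0.004844 GHz = 0.004844 × 10^3 MHz = 4.844
  563800 kHz = 563800 × 10^-3 MHz = 563.8
Sum: 70.92 + 4.844 + 563.8 = 639.564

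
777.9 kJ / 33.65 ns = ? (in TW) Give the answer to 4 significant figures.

(777.9 × 10^3) / (33.65 × 10^-9) = 23.1174 × 10^12 W

23.12 TW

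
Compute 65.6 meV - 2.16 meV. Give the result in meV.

63.44 meV

In meV:
  65.6 meV → 65.6
  2.16 meV → 2.16
Difference: 65.6 - 2.16 = 63.44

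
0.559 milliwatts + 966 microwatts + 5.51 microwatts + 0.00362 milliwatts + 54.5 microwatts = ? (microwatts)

1588.63 microwatts

In microwatts:
  0.559 milliwatts = 0.559 × 10³ microwatts = 559
  966 microwatts → 966
  5.51 microwatts → 5.51
  0.00362 milliwatts = 0.00362 × 10³ microwatts = 3.62
  54.5 microwatts → 54.5
Sum: 559 + 966 + 5.51 + 3.62 + 54.5 = 1588.63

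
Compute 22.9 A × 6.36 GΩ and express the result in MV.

22.9 × 6.36e9 = 145.644e9 V

145644 MV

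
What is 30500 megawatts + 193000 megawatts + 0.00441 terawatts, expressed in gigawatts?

In gigawatts:
  30500 megawatts = 30500 × 10⁻³ gigawatts = 30.5
  193000 megawatts = 193000 × 10⁻³ gigawatts = 193
  0.00441 terawatts = 0.00441 × 10³ gigawatts = 4.41
Sum: 30.5 + 193 + 4.41 = 227.91

227.91 gigawatts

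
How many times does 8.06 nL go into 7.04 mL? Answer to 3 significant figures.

(7.04e-3) / (8.06e-9) = 0.8734e6

873000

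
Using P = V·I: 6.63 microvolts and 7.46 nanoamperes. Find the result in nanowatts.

0.0000494598 nanowatts

6.63 × 10⁻⁶ × 7.46 × 10⁻⁹ = 49.4598 × 10⁻¹⁵ W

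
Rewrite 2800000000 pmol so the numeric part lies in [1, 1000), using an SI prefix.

= 2.8 × 10⁻³ mol; 10⁻³ is milli.

2.8 mmol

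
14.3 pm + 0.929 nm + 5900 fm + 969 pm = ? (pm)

In pm:
  14.3 pm → 14.3
  0.929 nm = 0.929e3 pm = 929
  5900 fm = 5900e-3 pm = 5.9
  969 pm → 969
Sum: 14.3 + 929 + 5.9 + 969 = 1918.2

1918.2 pm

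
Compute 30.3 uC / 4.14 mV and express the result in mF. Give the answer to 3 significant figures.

(30.3 × 10⁻⁶) / (4.14 × 10⁻³) = 7.3188 × 10⁻³ F

7.32 mF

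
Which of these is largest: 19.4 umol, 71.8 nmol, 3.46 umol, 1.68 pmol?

19.4 umol

19.4 umol = 0.0000194 mol
71.8 nmol = 0.0000000718 mol
3.46 umol = 0.00000346 mol
1.68 pmol = 0.00000000000168 mol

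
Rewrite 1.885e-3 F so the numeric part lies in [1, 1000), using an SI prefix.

1.885 mF

= 1.885e-3 F; 1e-3 is milli.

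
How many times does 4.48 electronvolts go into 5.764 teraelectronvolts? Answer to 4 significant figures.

(5.764 × 10^12) / (4.48) = 1.2866 × 10^12

1287000000000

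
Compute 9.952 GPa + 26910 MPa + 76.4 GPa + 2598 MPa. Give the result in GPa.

In GPa:
  9.952 GPa → 9.952
  26910 MPa = 26910 × 10^-3 GPa = 26.91
  76.4 GPa → 76.4
  2598 MPa = 2598 × 10^-3 GPa = 2.598
Sum: 9.952 + 26.91 + 76.4 + 2.598 = 115.86

115.86 GPa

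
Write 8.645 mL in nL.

milli = 1e-3, nano = 1e-9; factor is 1e6.
8.645 × 1e6 = 8645000

8645000 nL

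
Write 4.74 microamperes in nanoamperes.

4740 nanoamperes

micro = 10⁻⁶, nano = 10⁻⁹; factor is 10³.
4.74 × 10³ = 4740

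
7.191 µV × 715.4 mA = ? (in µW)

7.191e-6 × 715.4e-3 = 5144.4414e-9 W

5.1444414 µW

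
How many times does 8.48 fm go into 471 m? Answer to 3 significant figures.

55500000000000000

(471) / (8.48 × 10⁻¹⁵) = 55.54 × 10¹⁵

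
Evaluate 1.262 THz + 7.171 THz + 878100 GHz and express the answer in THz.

886.533 THz

In THz:
  1.262 THz → 1.262
  7.171 THz → 7.171
  878100 GHz = 878100 × 10^-3 THz = 878.1
Sum: 1.262 + 7.171 + 878.1 = 886.533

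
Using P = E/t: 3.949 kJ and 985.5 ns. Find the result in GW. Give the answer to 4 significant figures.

4.007 GW

(3.949 × 10^3) / (985.5 × 10^-9) = 0.0040071 × 10^12 W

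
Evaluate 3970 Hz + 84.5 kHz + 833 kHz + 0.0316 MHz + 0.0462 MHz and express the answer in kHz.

In kHz:
  3970 Hz = 3970 × 10^-3 kHz = 3.97
  84.5 kHz → 84.5
  833 kHz → 833
  0.0316 MHz = 0.0316 × 10^3 kHz = 31.6
  0.0462 MHz = 0.0462 × 10^3 kHz = 46.2
Sum: 3.97 + 84.5 + 833 + 31.6 + 46.2 = 999.27

999.27 kHz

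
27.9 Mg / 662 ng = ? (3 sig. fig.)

(27.9 × 10^6) / (662 × 10^-9) = 0.04215 × 10^15

42100000000000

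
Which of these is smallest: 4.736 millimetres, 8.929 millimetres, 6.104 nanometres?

6.104 nanometres

4.736 millimetres = 0.004736 metres
8.929 millimetres = 0.008929 metres
6.104 nanometres = 0.000000006104 metres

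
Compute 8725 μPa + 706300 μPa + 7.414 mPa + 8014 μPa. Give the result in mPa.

In mPa:
  8725 μPa = 8725 × 10^-3 mPa = 8.725
  706300 μPa = 706300 × 10^-3 mPa = 706.3
  7.414 mPa → 7.414
  8014 μPa = 8014 × 10^-3 mPa = 8.014
Sum: 8.725 + 706.3 + 7.414 + 8.014 = 730.453

730.453 mPa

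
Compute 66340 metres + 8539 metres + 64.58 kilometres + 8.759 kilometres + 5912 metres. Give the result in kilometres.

In kilometres:
  66340 metres = 66340 × 10^-3 kilometres = 66.34
  8539 metres = 8539 × 10^-3 kilometres = 8.539
  64.58 kilometres → 64.58
  8.759 kilometres → 8.759
  5912 metres = 5912 × 10^-3 kilometres = 5.912
Sum: 66.34 + 8.539 + 64.58 + 8.759 + 5.912 = 154.13

154.13 kilometres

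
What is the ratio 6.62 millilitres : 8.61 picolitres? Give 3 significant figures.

(6.62e-3) / (8.61e-12) = 0.7689e9

769000000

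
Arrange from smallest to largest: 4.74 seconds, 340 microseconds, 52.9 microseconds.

4.74 seconds = 4.74 seconds
340 microseconds = 0.00034 seconds
52.9 microseconds = 0.0000529 seconds

52.9 microseconds < 340 microseconds < 4.74 seconds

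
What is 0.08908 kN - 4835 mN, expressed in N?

In N:
  0.08908 kN = 0.08908e3 N = 89.08
  4835 mN = 4835e-3 N = 4.835
Difference: 89.08 - 4.835 = 84.245

84.245 N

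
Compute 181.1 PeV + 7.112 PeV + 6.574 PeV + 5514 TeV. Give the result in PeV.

In PeV:
  181.1 PeV → 181.1
  7.112 PeV → 7.112
  6.574 PeV → 6.574
  5514 TeV = 5514 × 10^-3 PeV = 5.514
Sum: 181.1 + 7.112 + 6.574 + 5.514 = 200.3

200.3 PeV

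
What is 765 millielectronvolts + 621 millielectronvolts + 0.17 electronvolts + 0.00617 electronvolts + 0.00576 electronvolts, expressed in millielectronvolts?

1567.93 millielectronvolts

In millielectronvolts:
  765 millielectronvolts → 765
  621 millielectronvolts → 621
  0.17 electronvolts = 0.17e3 millielectronvolts = 170
  0.00617 electronvolts = 0.00617e3 millielectronvolts = 6.17
  0.00576 electronvolts = 0.00576e3 millielectronvolts = 5.76
Sum: 765 + 621 + 170 + 6.17 + 5.76 = 1567.93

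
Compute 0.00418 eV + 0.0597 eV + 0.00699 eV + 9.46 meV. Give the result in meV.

In meV:
  0.00418 eV = 0.00418e3 meV = 4.18
  0.0597 eV = 0.0597e3 meV = 59.7
  0.00699 eV = 0.00699e3 meV = 6.99
  9.46 meV → 9.46
Sum: 4.18 + 59.7 + 6.99 + 9.46 = 80.33

80.33 meV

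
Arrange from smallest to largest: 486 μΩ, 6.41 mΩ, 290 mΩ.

486 μΩ < 6.41 mΩ < 290 mΩ

486 μΩ = 0.000486 Ω
6.41 mΩ = 0.00641 Ω
290 mΩ = 0.29 Ω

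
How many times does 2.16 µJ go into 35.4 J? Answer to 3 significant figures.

16400000

(35.4) / (2.16 × 10⁻⁶) = 16.39 × 10⁶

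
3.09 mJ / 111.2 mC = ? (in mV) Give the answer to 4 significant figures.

27.79 mV

(3.09e-3) / (111.2e-3) = 0.0277878 V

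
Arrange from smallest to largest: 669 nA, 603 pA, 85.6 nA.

669 nA = 0.000000669 A
603 pA = 0.000000000603 A
85.6 nA = 0.0000000856 A

603 pA < 85.6 nA < 669 nA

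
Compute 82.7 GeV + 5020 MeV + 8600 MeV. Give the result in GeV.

96.32 GeV

In GeV:
  82.7 GeV → 82.7
  5020 MeV = 5020 × 10^-3 GeV = 5.02
  8600 MeV = 8600 × 10^-3 GeV = 8.6
Sum: 82.7 + 5.02 + 8.6 = 96.32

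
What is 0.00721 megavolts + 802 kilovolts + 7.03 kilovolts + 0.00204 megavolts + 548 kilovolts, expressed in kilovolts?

1366.28 kilovolts

In kilovolts:
  0.00721 megavolts = 0.00721e3 kilovolts = 7.21
  802 kilovolts → 802
  7.03 kilovolts → 7.03
  0.00204 megavolts = 0.00204e3 kilovolts = 2.04
  548 kilovolts → 548
Sum: 7.21 + 802 + 7.03 + 2.04 + 548 = 1366.28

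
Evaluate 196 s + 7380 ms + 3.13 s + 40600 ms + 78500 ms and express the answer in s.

In s:
  196 s → 196
  7380 ms = 7380 × 10^-3 s = 7.38
  3.13 s → 3.13
  40600 ms = 40600 × 10^-3 s = 40.6
  78500 ms = 78500 × 10^-3 s = 78.5
Sum: 196 + 7.38 + 3.13 + 40.6 + 78.5 = 325.61

325.61 s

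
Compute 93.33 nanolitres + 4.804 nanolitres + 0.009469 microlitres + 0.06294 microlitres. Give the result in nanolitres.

170.543 nanolitres

In nanolitres:
  93.33 nanolitres → 93.33
  4.804 nanolitres → 4.804
  0.009469 microlitres = 0.009469 × 10^3 nanolitres = 9.469
  0.06294 microlitres = 0.06294 × 10^3 nanolitres = 62.94
Sum: 93.33 + 4.804 + 9.469 + 62.94 = 170.543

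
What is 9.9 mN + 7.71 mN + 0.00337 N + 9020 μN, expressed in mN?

30 mN

In mN:
  9.9 mN → 9.9
  7.71 mN → 7.71
  0.00337 N = 0.00337e3 mN = 3.37
  9020 μN = 9020e-3 mN = 9.02
Sum: 9.9 + 7.71 + 3.37 + 9.02 = 30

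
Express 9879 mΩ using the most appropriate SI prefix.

9.879 Ω

= 9.879 Ω; mantissa already in [1, 1000).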